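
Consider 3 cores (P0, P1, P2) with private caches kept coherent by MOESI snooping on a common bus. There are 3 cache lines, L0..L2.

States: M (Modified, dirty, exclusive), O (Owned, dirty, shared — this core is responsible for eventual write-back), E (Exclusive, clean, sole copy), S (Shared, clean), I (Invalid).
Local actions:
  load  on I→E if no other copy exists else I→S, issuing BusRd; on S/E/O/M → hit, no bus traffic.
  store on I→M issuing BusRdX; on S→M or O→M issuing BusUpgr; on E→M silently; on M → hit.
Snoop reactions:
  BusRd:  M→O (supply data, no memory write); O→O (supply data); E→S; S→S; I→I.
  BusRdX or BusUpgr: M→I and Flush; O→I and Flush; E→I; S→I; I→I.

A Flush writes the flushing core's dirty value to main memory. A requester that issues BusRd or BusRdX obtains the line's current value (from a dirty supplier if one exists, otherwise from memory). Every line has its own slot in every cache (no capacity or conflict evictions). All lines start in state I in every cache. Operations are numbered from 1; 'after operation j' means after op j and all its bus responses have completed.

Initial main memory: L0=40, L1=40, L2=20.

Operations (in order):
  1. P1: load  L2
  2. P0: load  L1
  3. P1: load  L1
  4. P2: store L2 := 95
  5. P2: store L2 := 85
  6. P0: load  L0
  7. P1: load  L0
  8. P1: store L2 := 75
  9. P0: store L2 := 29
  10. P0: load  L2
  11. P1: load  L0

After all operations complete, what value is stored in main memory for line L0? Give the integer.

1. P1: load  L2  bus=[BusRd]  L2: P0=I P1=E P2=I  mem[L2]=20
2. P0: load  L1  bus=[BusRd]  L1: P0=E P1=I P2=I  mem[L1]=40
3. P1: load  L1  bus=[BusRd]  L1: P0=S P1=S P2=I  mem[L1]=40
4. P2: store L2 := 95  bus=[BusRdX]  L2: P0=I P1=I P2=M  mem[L2]=20
5. P2: store L2 := 85  bus=[-]  L2: P0=I P1=I P2=M  mem[L2]=20
6. P0: load  L0  bus=[BusRd]  L0: P0=E P1=I P2=I  mem[L0]=40
7. P1: load  L0  bus=[BusRd]  L0: P0=S P1=S P2=I  mem[L0]=40
8. P1: store L2 := 75  bus=[BusRdX,Flush]  L2: P0=I P1=M P2=I  mem[L2]=85
9. P0: store L2 := 29  bus=[BusRdX,Flush]  L2: P0=M P1=I P2=I  mem[L2]=75
10. P0: load  L2  bus=[-]  L2: P0=M P1=I P2=I  mem[L2]=75
11. P1: load  L0  bus=[-]  L0: P0=S P1=S P2=I  mem[L0]=40

memory[L0] = 40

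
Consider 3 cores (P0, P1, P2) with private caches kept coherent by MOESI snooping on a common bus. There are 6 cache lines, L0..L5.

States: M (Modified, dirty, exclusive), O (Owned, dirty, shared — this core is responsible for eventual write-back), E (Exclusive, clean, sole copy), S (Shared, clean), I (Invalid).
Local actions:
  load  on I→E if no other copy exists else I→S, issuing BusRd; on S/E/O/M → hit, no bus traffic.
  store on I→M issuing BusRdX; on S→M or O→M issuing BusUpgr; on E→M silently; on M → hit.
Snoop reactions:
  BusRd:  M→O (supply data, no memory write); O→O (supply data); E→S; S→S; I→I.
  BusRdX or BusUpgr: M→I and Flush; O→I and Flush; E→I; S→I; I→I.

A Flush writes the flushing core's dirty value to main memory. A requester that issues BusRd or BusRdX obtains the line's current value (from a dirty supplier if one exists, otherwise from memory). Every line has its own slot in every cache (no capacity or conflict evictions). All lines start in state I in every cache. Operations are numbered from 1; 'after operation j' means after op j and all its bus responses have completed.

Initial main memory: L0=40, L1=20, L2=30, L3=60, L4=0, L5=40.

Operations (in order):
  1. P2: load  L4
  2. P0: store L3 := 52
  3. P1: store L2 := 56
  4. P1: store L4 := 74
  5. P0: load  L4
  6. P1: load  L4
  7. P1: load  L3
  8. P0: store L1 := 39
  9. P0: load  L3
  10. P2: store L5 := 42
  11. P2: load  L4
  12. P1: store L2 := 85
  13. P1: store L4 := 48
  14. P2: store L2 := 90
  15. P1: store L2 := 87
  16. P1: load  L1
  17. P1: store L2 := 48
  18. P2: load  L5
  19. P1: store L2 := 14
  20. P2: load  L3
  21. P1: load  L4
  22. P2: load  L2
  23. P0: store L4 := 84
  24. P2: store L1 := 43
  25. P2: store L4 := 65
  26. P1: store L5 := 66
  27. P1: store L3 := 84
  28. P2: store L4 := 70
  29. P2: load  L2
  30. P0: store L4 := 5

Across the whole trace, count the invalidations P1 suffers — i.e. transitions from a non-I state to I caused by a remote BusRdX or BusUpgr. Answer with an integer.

invalidations = 3

step 1: P2: load  L4  ⟶  IIE  (L4)  txn=BusRd  M[L4]=0
step 2: P0: store L3 := 52  ⟶  MII  (L3)  txn=BusRdX  M[L3]=60
step 3: P1: store L2 := 56  ⟶  IMI  (L2)  txn=BusRdX  M[L2]=30
step 4: P1: store L4 := 74  ⟶  IMI  (L4)  txn=BusRdX  M[L4]=0
step 5: P0: load  L4  ⟶  SOI  (L4)  txn=BusRd  M[L4]=0
step 6: P1: load  L4  ⟶  SOI  (L4)  txn=∅  M[L4]=0
step 7: P1: load  L3  ⟶  OSI  (L3)  txn=BusRd  M[L3]=60
step 8: P0: store L1 := 39  ⟶  MII  (L1)  txn=BusRdX  M[L1]=20
step 9: P0: load  L3  ⟶  OSI  (L3)  txn=∅  M[L3]=60
step 10: P2: store L5 := 42  ⟶  IIM  (L5)  txn=BusRdX  M[L5]=40
step 11: P2: load  L4  ⟶  SOS  (L4)  txn=BusRd  M[L4]=0
step 12: P1: store L2 := 85  ⟶  IMI  (L2)  txn=∅  M[L2]=30
step 13: P1: store L4 := 48  ⟶  IMI  (L4)  txn=BusUpgr  M[L4]=0
step 14: P2: store L2 := 90  ⟶  IIM  (L2)  txn=BusRdX+Flush  M[L2]=85
step 15: P1: store L2 := 87  ⟶  IMI  (L2)  txn=BusRdX+Flush  M[L2]=90
step 16: P1: load  L1  ⟶  OSI  (L1)  txn=BusRd  M[L1]=20
step 17: P1: store L2 := 48  ⟶  IMI  (L2)  txn=∅  M[L2]=90
step 18: P2: load  L5  ⟶  IIM  (L5)  txn=∅  M[L5]=40
step 19: P1: store L2 := 14  ⟶  IMI  (L2)  txn=∅  M[L2]=90
step 20: P2: load  L3  ⟶  OSS  (L3)  txn=BusRd  M[L3]=60
step 21: P1: load  L4  ⟶  IMI  (L4)  txn=∅  M[L4]=0
step 22: P2: load  L2  ⟶  IOS  (L2)  txn=BusRd  M[L2]=90
step 23: P0: store L4 := 84  ⟶  MII  (L4)  txn=BusRdX+Flush  M[L4]=48
step 24: P2: store L1 := 43  ⟶  IIM  (L1)  txn=BusRdX+Flush  M[L1]=39
step 25: P2: store L4 := 65  ⟶  IIM  (L4)  txn=BusRdX+Flush  M[L4]=84
step 26: P1: store L5 := 66  ⟶  IMI  (L5)  txn=BusRdX+Flush  M[L5]=42
step 27: P1: store L3 := 84  ⟶  IMI  (L3)  txn=BusUpgr+Flush  M[L3]=52
step 28: P2: store L4 := 70  ⟶  IIM  (L4)  txn=∅  M[L4]=84
step 29: P2: load  L2  ⟶  IOS  (L2)  txn=∅  M[L2]=90
step 30: P0: store L4 := 5  ⟶  MII  (L4)  txn=BusRdX+Flush  M[L4]=70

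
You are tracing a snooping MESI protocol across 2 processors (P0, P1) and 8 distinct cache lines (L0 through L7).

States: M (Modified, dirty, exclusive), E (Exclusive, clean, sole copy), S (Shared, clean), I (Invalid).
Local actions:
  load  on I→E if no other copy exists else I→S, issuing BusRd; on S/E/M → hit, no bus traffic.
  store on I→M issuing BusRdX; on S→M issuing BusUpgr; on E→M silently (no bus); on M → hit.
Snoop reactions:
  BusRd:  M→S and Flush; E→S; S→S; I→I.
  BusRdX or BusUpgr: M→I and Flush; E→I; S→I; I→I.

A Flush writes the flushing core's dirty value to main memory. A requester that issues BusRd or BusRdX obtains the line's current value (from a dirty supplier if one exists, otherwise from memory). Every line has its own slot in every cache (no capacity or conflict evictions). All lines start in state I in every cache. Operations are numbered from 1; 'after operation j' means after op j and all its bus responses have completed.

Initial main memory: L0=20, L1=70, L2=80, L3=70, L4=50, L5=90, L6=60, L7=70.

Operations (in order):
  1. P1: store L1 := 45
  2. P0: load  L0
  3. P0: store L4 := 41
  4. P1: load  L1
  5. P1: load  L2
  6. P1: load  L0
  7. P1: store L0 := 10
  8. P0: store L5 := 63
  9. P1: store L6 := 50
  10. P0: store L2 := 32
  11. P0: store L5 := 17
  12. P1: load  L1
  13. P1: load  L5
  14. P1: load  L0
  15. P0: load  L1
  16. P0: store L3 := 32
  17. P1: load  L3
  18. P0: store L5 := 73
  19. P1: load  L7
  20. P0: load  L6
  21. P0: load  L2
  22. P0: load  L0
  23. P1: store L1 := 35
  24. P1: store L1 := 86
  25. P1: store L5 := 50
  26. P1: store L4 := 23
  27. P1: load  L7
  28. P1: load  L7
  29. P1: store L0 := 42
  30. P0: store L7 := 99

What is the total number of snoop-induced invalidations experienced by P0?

invalidations = 5

step 1: P1: store L1 := 45  ⟶  IM  (L1)  txn=BusRdX  M[L1]=70
step 2: P0: load  L0  ⟶  EI  (L0)  txn=BusRd  M[L0]=20
step 3: P0: store L4 := 41  ⟶  MI  (L4)  txn=BusRdX  M[L4]=50
step 4: P1: load  L1  ⟶  IM  (L1)  txn=∅  M[L1]=70
step 5: P1: load  L2  ⟶  IE  (L2)  txn=BusRd  M[L2]=80
step 6: P1: load  L0  ⟶  SS  (L0)  txn=BusRd  M[L0]=20
step 7: P1: store L0 := 10  ⟶  IM  (L0)  txn=BusUpgr  M[L0]=20
step 8: P0: store L5 := 63  ⟶  MI  (L5)  txn=BusRdX  M[L5]=90
step 9: P1: store L6 := 50  ⟶  IM  (L6)  txn=BusRdX  M[L6]=60
step 10: P0: store L2 := 32  ⟶  MI  (L2)  txn=BusRdX  M[L2]=80
step 11: P0: store L5 := 17  ⟶  MI  (L5)  txn=∅  M[L5]=90
step 12: P1: load  L1  ⟶  IM  (L1)  txn=∅  M[L1]=70
step 13: P1: load  L5  ⟶  SS  (L5)  txn=BusRd+Flush  M[L5]=17
step 14: P1: load  L0  ⟶  IM  (L0)  txn=∅  M[L0]=20
step 15: P0: load  L1  ⟶  SS  (L1)  txn=BusRd+Flush  M[L1]=45
step 16: P0: store L3 := 32  ⟶  MI  (L3)  txn=BusRdX  M[L3]=70
step 17: P1: load  L3  ⟶  SS  (L3)  txn=BusRd+Flush  M[L3]=32
step 18: P0: store L5 := 73  ⟶  MI  (L5)  txn=BusUpgr  M[L5]=17
step 19: P1: load  L7  ⟶  IE  (L7)  txn=BusRd  M[L7]=70
step 20: P0: load  L6  ⟶  SS  (L6)  txn=BusRd+Flush  M[L6]=50
step 21: P0: load  L2  ⟶  MI  (L2)  txn=∅  M[L2]=80
step 22: P0: load  L0  ⟶  SS  (L0)  txn=BusRd+Flush  M[L0]=10
step 23: P1: store L1 := 35  ⟶  IM  (L1)  txn=BusUpgr  M[L1]=45
step 24: P1: store L1 := 86  ⟶  IM  (L1)  txn=∅  M[L1]=45
step 25: P1: store L5 := 50  ⟶  IM  (L5)  txn=BusRdX+Flush  M[L5]=73
step 26: P1: store L4 := 23  ⟶  IM  (L4)  txn=BusRdX+Flush  M[L4]=41
step 27: P1: load  L7  ⟶  IE  (L7)  txn=∅  M[L7]=70
step 28: P1: load  L7  ⟶  IE  (L7)  txn=∅  M[L7]=70
step 29: P1: store L0 := 42  ⟶  IM  (L0)  txn=BusUpgr  M[L0]=10
step 30: P0: store L7 := 99  ⟶  MI  (L7)  txn=BusRdX  M[L7]=70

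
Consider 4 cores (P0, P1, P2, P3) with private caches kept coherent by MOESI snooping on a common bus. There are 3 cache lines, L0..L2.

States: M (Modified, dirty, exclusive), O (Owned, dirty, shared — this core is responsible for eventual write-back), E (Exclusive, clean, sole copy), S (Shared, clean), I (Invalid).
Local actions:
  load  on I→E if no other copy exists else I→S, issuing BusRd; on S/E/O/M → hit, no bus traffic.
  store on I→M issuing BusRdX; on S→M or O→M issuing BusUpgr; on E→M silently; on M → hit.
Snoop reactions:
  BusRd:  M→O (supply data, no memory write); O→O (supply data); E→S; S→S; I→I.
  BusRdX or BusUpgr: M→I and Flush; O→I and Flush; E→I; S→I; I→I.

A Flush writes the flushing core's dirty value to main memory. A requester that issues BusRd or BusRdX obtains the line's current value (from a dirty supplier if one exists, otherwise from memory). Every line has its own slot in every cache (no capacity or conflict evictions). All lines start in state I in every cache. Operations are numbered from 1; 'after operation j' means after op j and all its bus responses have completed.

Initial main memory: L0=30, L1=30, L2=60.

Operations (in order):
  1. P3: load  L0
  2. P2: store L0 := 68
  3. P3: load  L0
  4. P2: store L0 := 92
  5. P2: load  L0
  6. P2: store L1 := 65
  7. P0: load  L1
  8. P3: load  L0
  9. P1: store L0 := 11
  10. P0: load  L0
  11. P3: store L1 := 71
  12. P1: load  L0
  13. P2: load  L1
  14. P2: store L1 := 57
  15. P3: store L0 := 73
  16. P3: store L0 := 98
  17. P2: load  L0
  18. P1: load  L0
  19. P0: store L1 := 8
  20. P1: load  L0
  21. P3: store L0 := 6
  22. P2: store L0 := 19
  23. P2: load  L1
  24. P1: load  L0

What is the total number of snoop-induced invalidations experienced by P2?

invalidations = 4

1. P3: load  L0  bus=[BusRd]  L0: P0=I P1=I P2=I P3=E  mem[L0]=30
2. P2: store L0 := 68  bus=[BusRdX]  L0: P0=I P1=I P2=M P3=I  mem[L0]=30
3. P3: load  L0  bus=[BusRd]  L0: P0=I P1=I P2=O P3=S  mem[L0]=30
4. P2: store L0 := 92  bus=[BusUpgr]  L0: P0=I P1=I P2=M P3=I  mem[L0]=30
5. P2: load  L0  bus=[-]  L0: P0=I P1=I P2=M P3=I  mem[L0]=30
6. P2: store L1 := 65  bus=[BusRdX]  L1: P0=I P1=I P2=M P3=I  mem[L1]=30
7. P0: load  L1  bus=[BusRd]  L1: P0=S P1=I P2=O P3=I  mem[L1]=30
8. P3: load  L0  bus=[BusRd]  L0: P0=I P1=I P2=O P3=S  mem[L0]=30
9. P1: store L0 := 11  bus=[BusRdX,Flush]  L0: P0=I P1=M P2=I P3=I  mem[L0]=92
10. P0: load  L0  bus=[BusRd]  L0: P0=S P1=O P2=I P3=I  mem[L0]=92
11. P3: store L1 := 71  bus=[BusRdX,Flush]  L1: P0=I P1=I P2=I P3=M  mem[L1]=65
12. P1: load  L0  bus=[-]  L0: P0=S P1=O P2=I P3=I  mem[L0]=92
13. P2: load  L1  bus=[BusRd]  L1: P0=I P1=I P2=S P3=O  mem[L1]=65
14. P2: store L1 := 57  bus=[BusUpgr,Flush]  L1: P0=I P1=I P2=M P3=I  mem[L1]=71
15. P3: store L0 := 73  bus=[BusRdX,Flush]  L0: P0=I P1=I P2=I P3=M  mem[L0]=11
16. P3: store L0 := 98  bus=[-]  L0: P0=I P1=I P2=I P3=M  mem[L0]=11
17. P2: load  L0  bus=[BusRd]  L0: P0=I P1=I P2=S P3=O  mem[L0]=11
18. P1: load  L0  bus=[BusRd]  L0: P0=I P1=S P2=S P3=O  mem[L0]=11
19. P0: store L1 := 8  bus=[BusRdX,Flush]  L1: P0=M P1=I P2=I P3=I  mem[L1]=57
20. P1: load  L0  bus=[-]  L0: P0=I P1=S P2=S P3=O  mem[L0]=11
21. P3: store L0 := 6  bus=[BusUpgr]  L0: P0=I P1=I P2=I P3=M  mem[L0]=11
22. P2: store L0 := 19  bus=[BusRdX,Flush]  L0: P0=I P1=I P2=M P3=I  mem[L0]=6
23. P2: load  L1  bus=[BusRd]  L1: P0=O P1=I P2=S P3=I  mem[L1]=57
24. P1: load  L0  bus=[BusRd]  L0: P0=I P1=S P2=O P3=I  mem[L0]=6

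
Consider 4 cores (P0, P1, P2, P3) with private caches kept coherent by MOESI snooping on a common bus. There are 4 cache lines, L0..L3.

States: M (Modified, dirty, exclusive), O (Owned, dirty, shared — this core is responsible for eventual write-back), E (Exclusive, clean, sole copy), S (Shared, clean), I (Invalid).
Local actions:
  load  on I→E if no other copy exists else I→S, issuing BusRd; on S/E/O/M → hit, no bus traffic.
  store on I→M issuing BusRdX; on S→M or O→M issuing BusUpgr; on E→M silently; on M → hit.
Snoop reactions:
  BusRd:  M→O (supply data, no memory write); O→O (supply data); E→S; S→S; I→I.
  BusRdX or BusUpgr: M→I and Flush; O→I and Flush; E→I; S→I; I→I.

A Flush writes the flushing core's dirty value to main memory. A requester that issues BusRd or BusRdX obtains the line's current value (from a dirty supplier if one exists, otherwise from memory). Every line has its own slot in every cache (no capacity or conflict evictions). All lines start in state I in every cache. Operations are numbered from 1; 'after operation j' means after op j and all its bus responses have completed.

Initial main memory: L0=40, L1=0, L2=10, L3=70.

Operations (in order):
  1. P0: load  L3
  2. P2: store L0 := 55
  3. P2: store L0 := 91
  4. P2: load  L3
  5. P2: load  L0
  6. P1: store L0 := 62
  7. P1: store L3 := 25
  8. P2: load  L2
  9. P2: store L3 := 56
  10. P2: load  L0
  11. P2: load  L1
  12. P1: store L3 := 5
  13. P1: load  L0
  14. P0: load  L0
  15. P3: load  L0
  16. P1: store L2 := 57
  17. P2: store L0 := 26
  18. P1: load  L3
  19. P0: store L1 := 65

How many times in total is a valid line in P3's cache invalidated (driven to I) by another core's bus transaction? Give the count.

[1] P0: load  L3 | P0:E(70), P1:I, P2:I, P3:I | bus: BusRd
[2] P2: store L0 := 55 | P0:I, P1:I, P2:M(55), P3:I | bus: BusRdX
[3] P2: store L0 := 91 | P0:I, P1:I, P2:M(91), P3:I | bus: none
[4] P2: load  L3 | P0:S(70), P1:I, P2:S(70), P3:I | bus: BusRd
[5] P2: load  L0 | P0:I, P1:I, P2:M(91), P3:I | bus: none
[6] P1: store L0 := 62 | P0:I, P1:M(62), P2:I, P3:I | bus: BusRdX,Flush
[7] P1: store L3 := 25 | P0:I, P1:M(25), P2:I, P3:I | bus: BusRdX
[8] P2: load  L2 | P0:I, P1:I, P2:E(10), P3:I | bus: BusRd
[9] P2: store L3 := 56 | P0:I, P1:I, P2:M(56), P3:I | bus: BusRdX,Flush
[10] P2: load  L0 | P0:I, P1:O(62), P2:S(62), P3:I | bus: BusRd
[11] P2: load  L1 | P0:I, P1:I, P2:E(0), P3:I | bus: BusRd
[12] P1: store L3 := 5 | P0:I, P1:M(5), P2:I, P3:I | bus: BusRdX,Flush
[13] P1: load  L0 | P0:I, P1:O(62), P2:S(62), P3:I | bus: none
[14] P0: load  L0 | P0:S(62), P1:O(62), P2:S(62), P3:I | bus: BusRd
[15] P3: load  L0 | P0:S(62), P1:O(62), P2:S(62), P3:S(62) | bus: BusRd
[16] P1: store L2 := 57 | P0:I, P1:M(57), P2:I, P3:I | bus: BusRdX
[17] P2: store L0 := 26 | P0:I, P1:I, P2:M(26), P3:I | bus: BusUpgr,Flush
[18] P1: load  L3 | P0:I, P1:M(5), P2:I, P3:I | bus: none
[19] P0: store L1 := 65 | P0:M(65), P1:I, P2:I, P3:I | bus: BusRdX

invalidations = 1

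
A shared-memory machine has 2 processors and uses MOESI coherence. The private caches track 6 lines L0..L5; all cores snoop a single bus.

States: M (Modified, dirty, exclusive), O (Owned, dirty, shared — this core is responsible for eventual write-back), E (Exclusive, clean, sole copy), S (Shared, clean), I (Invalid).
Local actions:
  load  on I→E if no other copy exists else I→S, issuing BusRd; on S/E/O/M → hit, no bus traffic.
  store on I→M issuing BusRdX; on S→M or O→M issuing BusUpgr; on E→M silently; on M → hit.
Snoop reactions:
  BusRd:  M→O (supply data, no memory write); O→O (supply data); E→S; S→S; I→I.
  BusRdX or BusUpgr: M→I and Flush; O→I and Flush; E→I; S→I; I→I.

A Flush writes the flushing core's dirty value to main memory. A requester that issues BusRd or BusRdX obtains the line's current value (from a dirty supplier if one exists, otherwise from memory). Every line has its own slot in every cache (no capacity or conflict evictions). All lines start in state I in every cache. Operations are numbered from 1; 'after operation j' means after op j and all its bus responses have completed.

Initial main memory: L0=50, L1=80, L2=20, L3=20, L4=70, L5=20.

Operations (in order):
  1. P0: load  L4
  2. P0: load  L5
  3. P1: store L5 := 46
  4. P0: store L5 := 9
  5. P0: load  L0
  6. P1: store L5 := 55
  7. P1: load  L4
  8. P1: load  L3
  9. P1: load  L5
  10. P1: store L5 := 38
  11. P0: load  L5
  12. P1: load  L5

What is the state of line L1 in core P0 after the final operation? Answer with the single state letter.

1. P0: load  L4  bus=[BusRd]  L4: P0=E P1=I  mem[L4]=70
2. P0: load  L5  bus=[BusRd]  L5: P0=E P1=I  mem[L5]=20
3. P1: store L5 := 46  bus=[BusRdX]  L5: P0=I P1=M  mem[L5]=20
4. P0: store L5 := 9  bus=[BusRdX,Flush]  L5: P0=M P1=I  mem[L5]=46
5. P0: load  L0  bus=[BusRd]  L0: P0=E P1=I  mem[L0]=50
6. P1: store L5 := 55  bus=[BusRdX,Flush]  L5: P0=I P1=M  mem[L5]=9
7. P1: load  L4  bus=[BusRd]  L4: P0=S P1=S  mem[L4]=70
8. P1: load  L3  bus=[BusRd]  L3: P0=I P1=E  mem[L3]=20
9. P1: load  L5  bus=[-]  L5: P0=I P1=M  mem[L5]=9
10. P1: store L5 := 38  bus=[-]  L5: P0=I P1=M  mem[L5]=9
11. P0: load  L5  bus=[BusRd]  L5: P0=S P1=O  mem[L5]=9
12. P1: load  L5  bus=[-]  L5: P0=S P1=O  mem[L5]=9

state = I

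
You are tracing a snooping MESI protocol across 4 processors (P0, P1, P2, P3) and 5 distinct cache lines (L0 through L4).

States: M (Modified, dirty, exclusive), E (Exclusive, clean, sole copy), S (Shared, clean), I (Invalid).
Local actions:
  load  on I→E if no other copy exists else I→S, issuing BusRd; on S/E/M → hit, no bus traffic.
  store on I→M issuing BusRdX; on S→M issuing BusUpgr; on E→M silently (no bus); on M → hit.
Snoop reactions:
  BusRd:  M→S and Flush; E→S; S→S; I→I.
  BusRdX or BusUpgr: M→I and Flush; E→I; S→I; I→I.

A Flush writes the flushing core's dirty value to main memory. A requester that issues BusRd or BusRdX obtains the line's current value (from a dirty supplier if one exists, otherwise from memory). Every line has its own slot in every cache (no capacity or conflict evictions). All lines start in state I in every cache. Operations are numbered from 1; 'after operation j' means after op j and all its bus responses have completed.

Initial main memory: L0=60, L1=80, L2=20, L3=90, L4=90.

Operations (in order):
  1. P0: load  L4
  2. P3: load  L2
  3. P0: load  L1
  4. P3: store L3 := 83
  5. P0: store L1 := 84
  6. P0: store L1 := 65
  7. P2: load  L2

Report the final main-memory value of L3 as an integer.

1. P0: load  L4  bus=[BusRd]  L4: P0=E P1=I P2=I P3=I  mem[L4]=90
2. P3: load  L2  bus=[BusRd]  L2: P0=I P1=I P2=I P3=E  mem[L2]=20
3. P0: load  L1  bus=[BusRd]  L1: P0=E P1=I P2=I P3=I  mem[L1]=80
4. P3: store L3 := 83  bus=[BusRdX]  L3: P0=I P1=I P2=I P3=M  mem[L3]=90
5. P0: store L1 := 84  bus=[-]  L1: P0=M P1=I P2=I P3=I  mem[L1]=80
6. P0: store L1 := 65  bus=[-]  L1: P0=M P1=I P2=I P3=I  mem[L1]=80
7. P2: load  L2  bus=[BusRd]  L2: P0=I P1=I P2=S P3=S  mem[L2]=20

memory[L3] = 90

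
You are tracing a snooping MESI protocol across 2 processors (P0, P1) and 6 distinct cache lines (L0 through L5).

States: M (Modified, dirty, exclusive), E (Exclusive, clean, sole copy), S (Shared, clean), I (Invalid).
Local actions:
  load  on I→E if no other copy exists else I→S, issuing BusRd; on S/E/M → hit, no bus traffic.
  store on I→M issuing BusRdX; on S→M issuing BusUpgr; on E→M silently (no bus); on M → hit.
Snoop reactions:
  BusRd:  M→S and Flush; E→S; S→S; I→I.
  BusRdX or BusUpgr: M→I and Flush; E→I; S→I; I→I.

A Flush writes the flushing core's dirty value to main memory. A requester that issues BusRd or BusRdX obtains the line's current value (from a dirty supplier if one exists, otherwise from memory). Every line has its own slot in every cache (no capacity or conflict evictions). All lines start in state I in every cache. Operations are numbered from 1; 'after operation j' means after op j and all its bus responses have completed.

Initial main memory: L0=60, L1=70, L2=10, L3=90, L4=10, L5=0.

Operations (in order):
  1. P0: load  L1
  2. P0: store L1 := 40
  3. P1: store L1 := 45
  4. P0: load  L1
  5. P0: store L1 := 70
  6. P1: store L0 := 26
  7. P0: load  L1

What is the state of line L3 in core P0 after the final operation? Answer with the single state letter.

step 1: P0: load  L1  ⟶  EI  (L1)  txn=BusRd  M[L1]=70
step 2: P0: store L1 := 40  ⟶  MI  (L1)  txn=∅  M[L1]=70
step 3: P1: store L1 := 45  ⟶  IM  (L1)  txn=BusRdX+Flush  M[L1]=40
step 4: P0: load  L1  ⟶  SS  (L1)  txn=BusRd+Flush  M[L1]=45
step 5: P0: store L1 := 70  ⟶  MI  (L1)  txn=BusUpgr  M[L1]=45
step 6: P1: store L0 := 26  ⟶  IM  (L0)  txn=BusRdX  M[L0]=60
step 7: P0: load  L1  ⟶  MI  (L1)  txn=∅  M[L1]=45

state = I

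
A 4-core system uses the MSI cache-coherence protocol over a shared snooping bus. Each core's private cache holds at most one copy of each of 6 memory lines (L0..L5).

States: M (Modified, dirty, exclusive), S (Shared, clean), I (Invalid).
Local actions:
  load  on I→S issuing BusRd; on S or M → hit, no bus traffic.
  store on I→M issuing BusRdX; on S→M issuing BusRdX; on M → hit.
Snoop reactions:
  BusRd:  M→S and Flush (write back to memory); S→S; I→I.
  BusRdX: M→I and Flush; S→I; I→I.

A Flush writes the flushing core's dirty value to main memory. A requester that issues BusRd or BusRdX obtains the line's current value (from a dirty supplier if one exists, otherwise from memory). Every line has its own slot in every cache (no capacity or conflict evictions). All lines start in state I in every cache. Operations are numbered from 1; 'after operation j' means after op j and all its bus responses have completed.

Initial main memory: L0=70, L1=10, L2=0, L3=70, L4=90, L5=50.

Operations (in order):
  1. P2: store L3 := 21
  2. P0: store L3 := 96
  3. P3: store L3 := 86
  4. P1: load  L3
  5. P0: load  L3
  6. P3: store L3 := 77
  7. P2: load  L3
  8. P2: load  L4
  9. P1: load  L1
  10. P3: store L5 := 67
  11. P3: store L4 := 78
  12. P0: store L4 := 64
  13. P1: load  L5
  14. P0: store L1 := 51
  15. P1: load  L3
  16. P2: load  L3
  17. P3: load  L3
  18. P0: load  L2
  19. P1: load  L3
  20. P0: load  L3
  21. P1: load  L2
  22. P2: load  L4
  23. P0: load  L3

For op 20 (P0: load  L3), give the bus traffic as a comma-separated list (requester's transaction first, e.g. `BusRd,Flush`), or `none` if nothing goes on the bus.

  op1 P2: store L3 := 21 → I/I/M/I on L3; bus BusRdX; mem=70
  op2 P0: store L3 := 96 → M/I/I/I on L3; bus BusRdX Flush; mem=21
  op3 P3: store L3 := 86 → I/I/I/M on L3; bus BusRdX Flush; mem=96
  op4 P1: load  L3 → I/S/I/S on L3; bus BusRd Flush; mem=86
  op5 P0: load  L3 → S/S/I/S on L3; bus BusRd; mem=86
  op6 P3: store L3 := 77 → I/I/I/M on L3; bus BusRdX; mem=86
  op7 P2: load  L3 → I/I/S/S on L3; bus BusRd Flush; mem=77
  op8 P2: load  L4 → I/I/S/I on L4; bus BusRd; mem=90
  op9 P1: load  L1 → I/S/I/I on L1; bus BusRd; mem=10
  op10 P3: store L5 := 67 → I/I/I/M on L5; bus BusRdX; mem=50
  op11 P3: store L4 := 78 → I/I/I/M on L4; bus BusRdX; mem=90
  op12 P0: store L4 := 64 → M/I/I/I on L4; bus BusRdX Flush; mem=78
  op13 P1: load  L5 → I/S/I/S on L5; bus BusRd Flush; mem=67
  op14 P0: store L1 := 51 → M/I/I/I on L1; bus BusRdX; mem=10
  op15 P1: load  L3 → I/S/S/S on L3; bus BusRd; mem=77
  op16 P2: load  L3 → I/S/S/S on L3; bus (none); mem=77
  op17 P3: load  L3 → I/S/S/S on L3; bus (none); mem=77
  op18 P0: load  L2 → S/I/I/I on L2; bus BusRd; mem=0
  op19 P1: load  L3 → I/S/S/S on L3; bus (none); mem=77
  op20 P0: load  L3 → S/S/S/S on L3; bus BusRd; mem=77
  op21 P1: load  L2 → S/S/I/I on L2; bus BusRd; mem=0
  op22 P2: load  L4 → S/I/S/I on L4; bus BusRd Flush; mem=64
  op23 P0: load  L3 → S/S/S/S on L3; bus (none); mem=77

bus = BusRd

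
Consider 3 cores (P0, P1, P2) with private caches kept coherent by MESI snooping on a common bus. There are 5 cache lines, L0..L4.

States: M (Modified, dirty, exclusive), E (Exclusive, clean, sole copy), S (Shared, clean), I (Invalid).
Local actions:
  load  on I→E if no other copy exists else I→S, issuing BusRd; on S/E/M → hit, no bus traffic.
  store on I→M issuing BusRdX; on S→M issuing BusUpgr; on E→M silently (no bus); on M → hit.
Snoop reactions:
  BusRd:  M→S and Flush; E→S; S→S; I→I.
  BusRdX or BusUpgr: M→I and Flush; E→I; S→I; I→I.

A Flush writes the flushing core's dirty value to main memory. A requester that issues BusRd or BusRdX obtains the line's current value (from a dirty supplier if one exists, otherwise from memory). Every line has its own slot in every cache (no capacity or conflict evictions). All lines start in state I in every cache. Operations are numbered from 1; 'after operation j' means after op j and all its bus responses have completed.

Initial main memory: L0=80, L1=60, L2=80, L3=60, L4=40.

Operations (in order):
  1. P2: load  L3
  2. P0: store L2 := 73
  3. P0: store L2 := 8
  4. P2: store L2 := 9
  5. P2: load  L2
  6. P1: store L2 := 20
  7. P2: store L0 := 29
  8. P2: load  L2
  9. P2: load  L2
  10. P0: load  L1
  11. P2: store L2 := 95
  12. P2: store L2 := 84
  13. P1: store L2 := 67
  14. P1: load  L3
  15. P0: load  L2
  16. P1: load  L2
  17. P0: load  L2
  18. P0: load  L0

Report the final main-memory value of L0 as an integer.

  op1 P2: load  L3 → I/I/E on L3; bus BusRd; mem=60
  op2 P0: store L2 := 73 → M/I/I on L2; bus BusRdX; mem=80
  op3 P0: store L2 := 8 → M/I/I on L2; bus (none); mem=80
  op4 P2: store L2 := 9 → I/I/M on L2; bus BusRdX Flush; mem=8
  op5 P2: load  L2 → I/I/M on L2; bus (none); mem=8
  op6 P1: store L2 := 20 → I/M/I on L2; bus BusRdX Flush; mem=9
  op7 P2: store L0 := 29 → I/I/M on L0; bus BusRdX; mem=80
  op8 P2: load  L2 → I/S/S on L2; bus BusRd Flush; mem=20
  op9 P2: load  L2 → I/S/S on L2; bus (none); mem=20
  op10 P0: load  L1 → E/I/I on L1; bus BusRd; mem=60
  op11 P2: store L2 := 95 → I/I/M on L2; bus BusUpgr; mem=20
  op12 P2: store L2 := 84 → I/I/M on L2; bus (none); mem=20
  op13 P1: store L2 := 67 → I/M/I on L2; bus BusRdX Flush; mem=84
  op14 P1: load  L3 → I/S/S on L3; bus BusRd; mem=60
  op15 P0: load  L2 → S/S/I on L2; bus BusRd Flush; mem=67
  op16 P1: load  L2 → S/S/I on L2; bus (none); mem=67
  op17 P0: load  L2 → S/S/I on L2; bus (none); mem=67
  op18 P0: load  L0 → S/I/S on L0; bus BusRd Flush; mem=29

memory[L0] = 29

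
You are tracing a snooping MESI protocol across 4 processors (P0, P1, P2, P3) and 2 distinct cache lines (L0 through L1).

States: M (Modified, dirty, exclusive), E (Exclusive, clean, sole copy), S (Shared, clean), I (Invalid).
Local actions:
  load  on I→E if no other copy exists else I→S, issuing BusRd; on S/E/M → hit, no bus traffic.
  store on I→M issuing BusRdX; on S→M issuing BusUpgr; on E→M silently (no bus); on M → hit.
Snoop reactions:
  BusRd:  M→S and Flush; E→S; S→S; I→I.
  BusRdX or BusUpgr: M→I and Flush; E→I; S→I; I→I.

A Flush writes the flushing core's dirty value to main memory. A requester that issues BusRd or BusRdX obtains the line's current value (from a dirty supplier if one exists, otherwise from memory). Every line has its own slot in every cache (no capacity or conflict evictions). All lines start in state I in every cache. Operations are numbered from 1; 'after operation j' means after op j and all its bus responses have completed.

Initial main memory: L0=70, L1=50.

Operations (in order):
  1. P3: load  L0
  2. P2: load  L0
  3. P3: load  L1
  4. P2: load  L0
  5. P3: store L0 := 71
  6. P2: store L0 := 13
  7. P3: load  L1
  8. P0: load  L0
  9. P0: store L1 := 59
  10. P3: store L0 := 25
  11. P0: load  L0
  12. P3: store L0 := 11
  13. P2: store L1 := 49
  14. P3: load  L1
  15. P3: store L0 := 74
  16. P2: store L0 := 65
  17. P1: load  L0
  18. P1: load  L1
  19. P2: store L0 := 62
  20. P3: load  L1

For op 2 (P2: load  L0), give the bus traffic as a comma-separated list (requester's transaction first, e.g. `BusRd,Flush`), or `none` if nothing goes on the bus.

step 1: P3: load  L0  ⟶  IIIE  (L0)  txn=BusRd  M[L0]=70
step 2: P2: load  L0  ⟶  IISS  (L0)  txn=BusRd  M[L0]=70
step 3: P3: load  L1  ⟶  IIIE  (L1)  txn=BusRd  M[L1]=50
step 4: P2: load  L0  ⟶  IISS  (L0)  txn=∅  M[L0]=70
step 5: P3: store L0 := 71  ⟶  IIIM  (L0)  txn=BusUpgr  M[L0]=70
step 6: P2: store L0 := 13  ⟶  IIMI  (L0)  txn=BusRdX+Flush  M[L0]=71
step 7: P3: load  L1  ⟶  IIIE  (L1)  txn=∅  M[L1]=50
step 8: P0: load  L0  ⟶  SISI  (L0)  txn=BusRd+Flush  M[L0]=13
step 9: P0: store L1 := 59  ⟶  MIII  (L1)  txn=BusRdX  M[L1]=50
step 10: P3: store L0 := 25  ⟶  IIIM  (L0)  txn=BusRdX  M[L0]=13
step 11: P0: load  L0  ⟶  SIIS  (L0)  txn=BusRd+Flush  M[L0]=25
step 12: P3: store L0 := 11  ⟶  IIIM  (L0)  txn=BusUpgr  M[L0]=25
step 13: P2: store L1 := 49  ⟶  IIMI  (L1)  txn=BusRdX+Flush  M[L1]=59
step 14: P3: load  L1  ⟶  IISS  (L1)  txn=BusRd+Flush  M[L1]=49
step 15: P3: store L0 := 74  ⟶  IIIM  (L0)  txn=∅  M[L0]=25
step 16: P2: store L0 := 65  ⟶  IIMI  (L0)  txn=BusRdX+Flush  M[L0]=74
step 17: P1: load  L0  ⟶  ISSI  (L0)  txn=BusRd+Flush  M[L0]=65
step 18: P1: load  L1  ⟶  ISSS  (L1)  txn=BusRd  M[L1]=49
step 19: P2: store L0 := 62  ⟶  IIMI  (L0)  txn=BusUpgr  M[L0]=65
step 20: P3: load  L1  ⟶  ISSS  (L1)  txn=∅  M[L1]=49

bus = BusRd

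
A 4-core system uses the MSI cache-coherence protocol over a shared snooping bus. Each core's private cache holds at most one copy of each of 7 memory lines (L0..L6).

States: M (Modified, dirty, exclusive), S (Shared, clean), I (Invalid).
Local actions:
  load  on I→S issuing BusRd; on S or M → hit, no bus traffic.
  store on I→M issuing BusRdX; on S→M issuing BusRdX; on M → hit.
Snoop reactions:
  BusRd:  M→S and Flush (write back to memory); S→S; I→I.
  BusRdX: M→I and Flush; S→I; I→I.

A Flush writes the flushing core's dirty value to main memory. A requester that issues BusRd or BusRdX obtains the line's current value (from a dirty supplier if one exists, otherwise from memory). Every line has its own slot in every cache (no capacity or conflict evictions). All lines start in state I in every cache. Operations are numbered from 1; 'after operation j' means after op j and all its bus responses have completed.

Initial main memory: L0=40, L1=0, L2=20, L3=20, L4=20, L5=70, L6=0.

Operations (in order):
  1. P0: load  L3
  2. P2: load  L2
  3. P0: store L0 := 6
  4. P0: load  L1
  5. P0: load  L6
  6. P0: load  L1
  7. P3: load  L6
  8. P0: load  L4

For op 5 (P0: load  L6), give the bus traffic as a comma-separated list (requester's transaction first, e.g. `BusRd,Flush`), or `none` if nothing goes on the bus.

[1] P0: load  L3 | P0:S(20), P1:I, P2:I, P3:I | bus: BusRd
[2] P2: load  L2 | P0:I, P1:I, P2:S(20), P3:I | bus: BusRd
[3] P0: store L0 := 6 | P0:M(6), P1:I, P2:I, P3:I | bus: BusRdX
[4] P0: load  L1 | P0:S(0), P1:I, P2:I, P3:I | bus: BusRd
[5] P0: load  L6 | P0:S(0), P1:I, P2:I, P3:I | bus: BusRd
[6] P0: load  L1 | P0:S(0), P1:I, P2:I, P3:I | bus: none
[7] P3: load  L6 | P0:S(0), P1:I, P2:I, P3:S(0) | bus: BusRd
[8] P0: load  L4 | P0:S(20), P1:I, P2:I, P3:I | bus: BusRd

bus = BusRd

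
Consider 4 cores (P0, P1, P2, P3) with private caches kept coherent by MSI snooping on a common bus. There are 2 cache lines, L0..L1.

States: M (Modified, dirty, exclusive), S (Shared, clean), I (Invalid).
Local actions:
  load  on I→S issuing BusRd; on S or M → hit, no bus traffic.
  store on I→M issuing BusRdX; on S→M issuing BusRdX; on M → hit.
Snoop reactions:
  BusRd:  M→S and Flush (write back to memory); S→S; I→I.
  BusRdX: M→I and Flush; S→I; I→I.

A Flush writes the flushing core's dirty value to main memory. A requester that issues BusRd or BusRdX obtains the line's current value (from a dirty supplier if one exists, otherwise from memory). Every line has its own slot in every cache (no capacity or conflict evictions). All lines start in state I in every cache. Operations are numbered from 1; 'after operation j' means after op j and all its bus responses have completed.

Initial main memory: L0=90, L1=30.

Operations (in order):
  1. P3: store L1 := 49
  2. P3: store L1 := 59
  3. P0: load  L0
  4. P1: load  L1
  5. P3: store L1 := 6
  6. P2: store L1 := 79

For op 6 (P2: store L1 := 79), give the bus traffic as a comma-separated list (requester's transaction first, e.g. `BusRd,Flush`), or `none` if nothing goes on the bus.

bus = BusRdX,Flush

  op1 P3: store L1 := 49 → I/I/I/M on L1; bus BusRdX; mem=30
  op2 P3: store L1 := 59 → I/I/I/M on L1; bus (none); mem=30
  op3 P0: load  L0 → S/I/I/I on L0; bus BusRd; mem=90
  op4 P1: load  L1 → I/S/I/S on L1; bus BusRd Flush; mem=59
  op5 P3: store L1 := 6 → I/I/I/M on L1; bus BusRdX; mem=59
  op6 P2: store L1 := 79 → I/I/M/I on L1; bus BusRdX Flush; mem=6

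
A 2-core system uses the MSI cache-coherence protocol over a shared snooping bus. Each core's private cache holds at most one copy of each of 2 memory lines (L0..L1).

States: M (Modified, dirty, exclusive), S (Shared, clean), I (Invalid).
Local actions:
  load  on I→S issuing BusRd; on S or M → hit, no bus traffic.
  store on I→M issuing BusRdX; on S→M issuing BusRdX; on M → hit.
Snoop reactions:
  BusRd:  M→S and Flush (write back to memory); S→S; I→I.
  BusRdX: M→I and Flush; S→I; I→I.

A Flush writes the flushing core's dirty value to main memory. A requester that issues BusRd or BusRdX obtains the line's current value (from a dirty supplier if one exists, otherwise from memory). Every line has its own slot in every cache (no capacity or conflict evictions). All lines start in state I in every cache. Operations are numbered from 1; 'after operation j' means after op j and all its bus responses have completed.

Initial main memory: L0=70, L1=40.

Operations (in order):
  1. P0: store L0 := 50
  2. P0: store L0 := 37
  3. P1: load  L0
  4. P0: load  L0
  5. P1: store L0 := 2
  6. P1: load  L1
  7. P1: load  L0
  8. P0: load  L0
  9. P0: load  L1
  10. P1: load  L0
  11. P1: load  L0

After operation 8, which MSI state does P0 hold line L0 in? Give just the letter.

state = S

1. P0: store L0 := 50  bus=[BusRdX]  L0: P0=M P1=I  mem[L0]=70
2. P0: store L0 := 37  bus=[-]  L0: P0=M P1=I  mem[L0]=70
3. P1: load  L0  bus=[BusRd,Flush]  L0: P0=S P1=S  mem[L0]=37
4. P0: load  L0  bus=[-]  L0: P0=S P1=S  mem[L0]=37
5. P1: store L0 := 2  bus=[BusRdX]  L0: P0=I P1=M  mem[L0]=37
6. P1: load  L1  bus=[BusRd]  L1: P0=I P1=S  mem[L1]=40
7. P1: load  L0  bus=[-]  L0: P0=I P1=M  mem[L0]=37
8. P0: load  L0  bus=[BusRd,Flush]  L0: P0=S P1=S  mem[L0]=2
9. P0: load  L1  bus=[BusRd]  L1: P0=S P1=S  mem[L1]=40
10. P1: load  L0  bus=[-]  L0: P0=S P1=S  mem[L0]=2
11. P1: load  L0  bus=[-]  L0: P0=S P1=S  mem[L0]=2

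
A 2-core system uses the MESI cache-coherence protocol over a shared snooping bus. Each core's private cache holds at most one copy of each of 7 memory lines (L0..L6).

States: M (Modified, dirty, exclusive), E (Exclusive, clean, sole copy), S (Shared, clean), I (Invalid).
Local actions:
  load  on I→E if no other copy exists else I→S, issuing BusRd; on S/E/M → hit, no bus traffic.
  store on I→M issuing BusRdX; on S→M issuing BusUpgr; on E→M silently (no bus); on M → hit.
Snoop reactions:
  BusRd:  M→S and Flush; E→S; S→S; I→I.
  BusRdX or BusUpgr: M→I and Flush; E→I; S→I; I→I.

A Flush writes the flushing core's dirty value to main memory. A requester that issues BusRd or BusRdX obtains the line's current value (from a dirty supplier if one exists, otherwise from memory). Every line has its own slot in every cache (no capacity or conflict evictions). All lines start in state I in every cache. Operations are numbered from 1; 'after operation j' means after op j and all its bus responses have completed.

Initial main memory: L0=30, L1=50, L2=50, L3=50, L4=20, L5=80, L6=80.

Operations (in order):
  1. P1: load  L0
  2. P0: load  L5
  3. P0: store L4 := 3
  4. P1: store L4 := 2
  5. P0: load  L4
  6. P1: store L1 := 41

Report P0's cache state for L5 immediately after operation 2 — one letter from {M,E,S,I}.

state = E

step 1: P1: load  L0  ⟶  IE  (L0)  txn=BusRd  M[L0]=30
step 2: P0: load  L5  ⟶  EI  (L5)  txn=BusRd  M[L5]=80
step 3: P0: store L4 := 3  ⟶  MI  (L4)  txn=BusRdX  M[L4]=20
step 4: P1: store L4 := 2  ⟶  IM  (L4)  txn=BusRdX+Flush  M[L4]=3
step 5: P0: load  L4  ⟶  SS  (L4)  txn=BusRd+Flush  M[L4]=2
step 6: P1: store L1 := 41  ⟶  IM  (L1)  txn=BusRdX  M[L1]=50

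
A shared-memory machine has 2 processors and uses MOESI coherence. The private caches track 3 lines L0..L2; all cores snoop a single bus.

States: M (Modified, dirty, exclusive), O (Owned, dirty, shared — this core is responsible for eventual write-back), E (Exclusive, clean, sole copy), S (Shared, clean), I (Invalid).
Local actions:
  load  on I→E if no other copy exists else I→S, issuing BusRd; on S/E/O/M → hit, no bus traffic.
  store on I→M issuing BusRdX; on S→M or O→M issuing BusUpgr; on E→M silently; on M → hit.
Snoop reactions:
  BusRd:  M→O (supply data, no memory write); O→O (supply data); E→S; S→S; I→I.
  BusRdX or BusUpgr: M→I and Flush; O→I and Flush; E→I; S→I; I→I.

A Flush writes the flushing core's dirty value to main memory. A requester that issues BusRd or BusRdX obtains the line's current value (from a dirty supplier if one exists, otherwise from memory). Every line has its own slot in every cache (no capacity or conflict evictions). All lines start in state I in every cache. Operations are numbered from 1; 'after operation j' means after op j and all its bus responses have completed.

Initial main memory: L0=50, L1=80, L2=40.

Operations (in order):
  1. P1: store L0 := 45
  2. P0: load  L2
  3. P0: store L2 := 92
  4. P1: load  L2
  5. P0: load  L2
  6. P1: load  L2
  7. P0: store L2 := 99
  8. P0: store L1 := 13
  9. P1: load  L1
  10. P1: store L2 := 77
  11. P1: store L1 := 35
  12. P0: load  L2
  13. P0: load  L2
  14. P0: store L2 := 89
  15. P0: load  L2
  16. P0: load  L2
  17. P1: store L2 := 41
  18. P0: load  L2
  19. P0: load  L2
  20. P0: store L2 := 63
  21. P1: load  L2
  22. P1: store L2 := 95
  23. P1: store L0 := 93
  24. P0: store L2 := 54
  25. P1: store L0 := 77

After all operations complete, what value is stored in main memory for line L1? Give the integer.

memory[L1] = 13

step 1: P1: store L0 := 45  ⟶  IM  (L0)  txn=BusRdX  M[L0]=50
step 2: P0: load  L2  ⟶  EI  (L2)  txn=BusRd  M[L2]=40
step 3: P0: store L2 := 92  ⟶  MI  (L2)  txn=∅  M[L2]=40
step 4: P1: load  L2  ⟶  OS  (L2)  txn=BusRd  M[L2]=40
step 5: P0: load  L2  ⟶  OS  (L2)  txn=∅  M[L2]=40
step 6: P1: load  L2  ⟶  OS  (L2)  txn=∅  M[L2]=40
step 7: P0: store L2 := 99  ⟶  MI  (L2)  txn=BusUpgr  M[L2]=40
step 8: P0: store L1 := 13  ⟶  MI  (L1)  txn=BusRdX  M[L1]=80
step 9: P1: load  L1  ⟶  OS  (L1)  txn=BusRd  M[L1]=80
step 10: P1: store L2 := 77  ⟶  IM  (L2)  txn=BusRdX+Flush  M[L2]=99
step 11: P1: store L1 := 35  ⟶  IM  (L1)  txn=BusUpgr+Flush  M[L1]=13
step 12: P0: load  L2  ⟶  SO  (L2)  txn=BusRd  M[L2]=99
step 13: P0: load  L2  ⟶  SO  (L2)  txn=∅  M[L2]=99
step 14: P0: store L2 := 89  ⟶  MI  (L2)  txn=BusUpgr+Flush  M[L2]=77
step 15: P0: load  L2  ⟶  MI  (L2)  txn=∅  M[L2]=77
step 16: P0: load  L2  ⟶  MI  (L2)  txn=∅  M[L2]=77
step 17: P1: store L2 := 41  ⟶  IM  (L2)  txn=BusRdX+Flush  M[L2]=89
step 18: P0: load  L2  ⟶  SO  (L2)  txn=BusRd  M[L2]=89
step 19: P0: load  L2  ⟶  SO  (L2)  txn=∅  M[L2]=89
step 20: P0: store L2 := 63  ⟶  MI  (L2)  txn=BusUpgr+Flush  M[L2]=41
step 21: P1: load  L2  ⟶  OS  (L2)  txn=BusRd  M[L2]=41
step 22: P1: store L2 := 95  ⟶  IM  (L2)  txn=BusUpgr+Flush  M[L2]=63
step 23: P1: store L0 := 93  ⟶  IM  (L0)  txn=∅  M[L0]=50
step 24: P0: store L2 := 54  ⟶  MI  (L2)  txn=BusRdX+Flush  M[L2]=95
step 25: P1: store L0 := 77  ⟶  IM  (L0)  txn=∅  M[L0]=50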